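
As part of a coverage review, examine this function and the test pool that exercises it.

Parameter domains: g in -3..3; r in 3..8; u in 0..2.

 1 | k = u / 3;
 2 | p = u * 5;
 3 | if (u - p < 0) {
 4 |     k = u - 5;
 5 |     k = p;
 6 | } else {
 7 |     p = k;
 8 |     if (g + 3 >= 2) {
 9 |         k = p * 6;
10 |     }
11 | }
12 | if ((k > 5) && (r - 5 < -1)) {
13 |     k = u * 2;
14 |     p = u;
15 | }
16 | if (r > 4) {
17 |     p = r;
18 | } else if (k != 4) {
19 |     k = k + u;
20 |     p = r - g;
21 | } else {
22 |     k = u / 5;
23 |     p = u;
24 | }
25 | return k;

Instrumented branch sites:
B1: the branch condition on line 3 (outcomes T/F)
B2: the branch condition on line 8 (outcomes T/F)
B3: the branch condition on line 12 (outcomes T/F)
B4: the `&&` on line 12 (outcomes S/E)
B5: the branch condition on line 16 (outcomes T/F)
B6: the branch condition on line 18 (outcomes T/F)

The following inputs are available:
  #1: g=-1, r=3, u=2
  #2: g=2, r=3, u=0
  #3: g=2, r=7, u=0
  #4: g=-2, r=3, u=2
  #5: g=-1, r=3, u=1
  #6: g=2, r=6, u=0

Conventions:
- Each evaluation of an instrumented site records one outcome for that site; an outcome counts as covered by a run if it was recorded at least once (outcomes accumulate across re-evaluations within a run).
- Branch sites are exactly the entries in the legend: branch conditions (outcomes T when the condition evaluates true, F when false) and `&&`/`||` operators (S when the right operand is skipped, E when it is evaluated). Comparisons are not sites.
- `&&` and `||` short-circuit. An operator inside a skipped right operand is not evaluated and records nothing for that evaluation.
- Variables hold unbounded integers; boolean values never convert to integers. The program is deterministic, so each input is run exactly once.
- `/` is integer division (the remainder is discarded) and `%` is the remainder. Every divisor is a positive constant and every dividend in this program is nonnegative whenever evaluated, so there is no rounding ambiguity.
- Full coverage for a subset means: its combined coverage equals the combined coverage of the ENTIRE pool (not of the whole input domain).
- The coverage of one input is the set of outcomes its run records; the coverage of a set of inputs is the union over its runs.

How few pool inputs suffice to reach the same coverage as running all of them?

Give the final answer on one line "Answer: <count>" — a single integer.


input #1, g=-1, r=3, u=2: events B1->T, B4->E, B3->T, B5->F, B6->F; outcomes B1=T, B3=T, B4=E, B5=F, B6=F
input #2, g=2, r=3, u=0: events B1->F, B2->T, B4->S, B3->F, B5->F, B6->T; outcomes B1=F, B2=T, B3=F, B4=S, B5=F, B6=T
input #3, g=2, r=7, u=0: events B1->F, B2->T, B4->S, B3->F, B5->T; outcomes B1=F, B2=T, B3=F, B4=S, B5=T
input #4, g=-2, r=3, u=2: events B1->T, B4->E, B3->T, B5->F, B6->F; outcomes B1=T, B3=T, B4=E, B5=F, B6=F
input #5, g=-1, r=3, u=1: events B1->T, B4->S, B3->F, B5->F, B6->T; outcomes B1=T, B3=F, B4=S, B5=F, B6=T
input #6, g=2, r=6, u=0: events B1->F, B2->T, B4->S, B3->F, B5->T; outcomes B1=F, B2=T, B3=F, B4=S, B5=T
together the pool reaches 11 outcomes: B1=T, B1=F, B2=T, B3=T, B3=F, B4=S, B4=E, B5=T, B5=F, B6=T, B6=F
checked all size-1 subsets: none covers 11 outcomes (max 6/11)
checked all size-2 subsets: none covers 11 outcomes (max 10/11)
the canonical winner is {1, 2, 3}: size 3, full 11-outcome coverage, earliest index list among size-3 covers
Answer: 3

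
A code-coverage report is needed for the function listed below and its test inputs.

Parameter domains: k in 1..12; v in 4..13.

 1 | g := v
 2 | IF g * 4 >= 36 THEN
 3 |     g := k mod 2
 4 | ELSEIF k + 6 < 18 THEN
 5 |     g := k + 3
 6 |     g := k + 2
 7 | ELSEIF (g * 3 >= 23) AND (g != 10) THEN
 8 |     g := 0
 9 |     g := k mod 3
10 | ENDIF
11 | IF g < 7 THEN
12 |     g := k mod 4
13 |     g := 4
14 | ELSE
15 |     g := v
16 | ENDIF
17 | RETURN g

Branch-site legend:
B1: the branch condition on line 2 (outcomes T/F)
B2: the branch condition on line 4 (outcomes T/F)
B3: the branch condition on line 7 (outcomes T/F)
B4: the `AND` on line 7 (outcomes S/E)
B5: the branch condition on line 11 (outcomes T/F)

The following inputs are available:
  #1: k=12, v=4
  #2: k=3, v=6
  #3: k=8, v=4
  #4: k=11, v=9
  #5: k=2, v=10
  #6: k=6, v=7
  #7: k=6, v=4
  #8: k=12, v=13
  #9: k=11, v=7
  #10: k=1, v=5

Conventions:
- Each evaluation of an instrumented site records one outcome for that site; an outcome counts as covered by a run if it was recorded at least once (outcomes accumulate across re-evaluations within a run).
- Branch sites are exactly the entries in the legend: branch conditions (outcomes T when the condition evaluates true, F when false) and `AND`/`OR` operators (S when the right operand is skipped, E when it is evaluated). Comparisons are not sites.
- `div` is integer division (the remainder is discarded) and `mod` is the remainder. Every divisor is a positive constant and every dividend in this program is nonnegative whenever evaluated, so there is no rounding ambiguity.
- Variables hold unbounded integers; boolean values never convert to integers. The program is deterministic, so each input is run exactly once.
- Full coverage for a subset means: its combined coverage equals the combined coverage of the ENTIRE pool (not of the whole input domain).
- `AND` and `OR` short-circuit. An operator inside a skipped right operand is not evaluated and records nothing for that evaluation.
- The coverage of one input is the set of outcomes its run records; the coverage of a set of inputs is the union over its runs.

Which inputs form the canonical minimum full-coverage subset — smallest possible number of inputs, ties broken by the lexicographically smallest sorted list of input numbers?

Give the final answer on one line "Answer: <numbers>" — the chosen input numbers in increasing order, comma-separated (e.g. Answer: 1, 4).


#1 (k=12, v=4) -> B1->F, B2->F, B4->S, B3->F, B5->T; covered: B1=F, B2=F, B3=F, B4=S, B5=T
#2 (k=3, v=6) -> B1->F, B2->T, B5->T; covered: B1=F, B2=T, B5=T
#3 (k=8, v=4) -> B1->F, B2->T, B5->F; covered: B1=F, B2=T, B5=F
#4 (k=11, v=9) -> B1->T, B5->T; covered: B1=T, B5=T
#5 (k=2, v=10) -> B1->T, B5->T; covered: B1=T, B5=T
#6 (k=6, v=7) -> B1->F, B2->T, B5->F; covered: B1=F, B2=T, B5=F
#7 (k=6, v=4) -> B1->F, B2->T, B5->F; covered: B1=F, B2=T, B5=F
#8 (k=12, v=13) -> B1->T, B5->T; covered: B1=T, B5=T
#9 (k=11, v=7) -> B1->F, B2->T, B5->F; covered: B1=F, B2=T, B5=F
#10 (k=1, v=5) -> B1->F, B2->T, B5->T; covered: B1=F, B2=T, B5=T
the full pool covers 8 outcomes: B1=T, B1=F, B2=T, B2=F, B3=F, B4=S, B5=T, B5=F
checked all size-1 subsets: none covers 8 outcomes (max 5/8)
checked all size-2 subsets: none covers 8 outcomes (max 7/8)
at size 3, {1, 3, 4} reaches all 8 outcomes; every lexicographically earlier size-3 subset fails
Answer: 1, 3, 4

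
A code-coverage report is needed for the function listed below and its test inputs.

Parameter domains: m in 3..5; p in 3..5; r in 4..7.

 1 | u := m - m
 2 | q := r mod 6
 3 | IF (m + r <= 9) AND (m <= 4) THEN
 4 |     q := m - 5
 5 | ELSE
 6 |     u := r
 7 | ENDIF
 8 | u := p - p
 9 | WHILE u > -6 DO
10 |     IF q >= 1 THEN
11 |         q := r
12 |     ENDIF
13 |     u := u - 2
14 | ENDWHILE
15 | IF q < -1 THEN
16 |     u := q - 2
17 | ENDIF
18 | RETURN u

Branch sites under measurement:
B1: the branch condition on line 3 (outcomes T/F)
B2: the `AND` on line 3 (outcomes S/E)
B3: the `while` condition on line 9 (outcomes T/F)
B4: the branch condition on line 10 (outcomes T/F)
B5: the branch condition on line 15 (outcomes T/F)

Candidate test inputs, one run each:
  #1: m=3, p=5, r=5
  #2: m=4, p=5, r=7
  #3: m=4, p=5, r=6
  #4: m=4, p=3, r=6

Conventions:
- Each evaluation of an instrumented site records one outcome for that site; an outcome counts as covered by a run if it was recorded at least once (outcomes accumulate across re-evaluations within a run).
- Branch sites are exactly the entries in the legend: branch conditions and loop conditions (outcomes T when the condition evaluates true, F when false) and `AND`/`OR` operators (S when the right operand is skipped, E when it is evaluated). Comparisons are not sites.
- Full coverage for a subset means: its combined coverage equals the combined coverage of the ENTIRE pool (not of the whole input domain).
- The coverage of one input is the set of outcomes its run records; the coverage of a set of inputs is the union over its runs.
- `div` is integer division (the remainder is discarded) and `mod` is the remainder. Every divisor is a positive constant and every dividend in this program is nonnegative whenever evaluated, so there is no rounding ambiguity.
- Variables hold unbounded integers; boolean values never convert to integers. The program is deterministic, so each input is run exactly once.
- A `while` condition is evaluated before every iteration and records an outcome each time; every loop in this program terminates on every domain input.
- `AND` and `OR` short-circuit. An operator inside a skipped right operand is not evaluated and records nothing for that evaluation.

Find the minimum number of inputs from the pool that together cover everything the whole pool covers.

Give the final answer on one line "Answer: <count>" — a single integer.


run #1 (m=3, p=5, r=5) runs B2->E, B1->T, B3->T, B4->F, B3->T, B4->F, B3->T, B4->F, B3->F, B5->T; records B1=T, B2=E, B3=T, B3=F, B4=F, B5=T
run #2 (m=4, p=5, r=7) runs B2->S, B1->F, B3->T, B4->T, B3->T, B4->T, B3->T, B4->T, B3->F, B5->F; records B1=F, B2=S, B3=T, B3=F, B4=T, B5=F
run #3 (m=4, p=5, r=6) runs B2->S, B1->F, B3->T, B4->F, B3->T, B4->F, B3->T, B4->F, B3->F, B5->F; records B1=F, B2=S, B3=T, B3=F, B4=F, B5=F
run #4 (m=4, p=3, r=6) runs B2->S, B1->F, B3->T, B4->F, B3->T, B4->F, B3->T, B4->F, B3->F, B5->F; records B1=F, B2=S, B3=T, B3=F, B4=F, B5=F
pool-wide coverage (10 outcomes): B1=T, B1=F, B2=S, B2=E, B3=T, B3=F, B4=T, B4=F, B5=T, B5=F
size 1 is not enough: best union over all size-1 subsets is 6/10
the canonical winner is {1, 2}: size 2, full 10-outcome coverage, earliest index list among size-2 covers
Answer: 2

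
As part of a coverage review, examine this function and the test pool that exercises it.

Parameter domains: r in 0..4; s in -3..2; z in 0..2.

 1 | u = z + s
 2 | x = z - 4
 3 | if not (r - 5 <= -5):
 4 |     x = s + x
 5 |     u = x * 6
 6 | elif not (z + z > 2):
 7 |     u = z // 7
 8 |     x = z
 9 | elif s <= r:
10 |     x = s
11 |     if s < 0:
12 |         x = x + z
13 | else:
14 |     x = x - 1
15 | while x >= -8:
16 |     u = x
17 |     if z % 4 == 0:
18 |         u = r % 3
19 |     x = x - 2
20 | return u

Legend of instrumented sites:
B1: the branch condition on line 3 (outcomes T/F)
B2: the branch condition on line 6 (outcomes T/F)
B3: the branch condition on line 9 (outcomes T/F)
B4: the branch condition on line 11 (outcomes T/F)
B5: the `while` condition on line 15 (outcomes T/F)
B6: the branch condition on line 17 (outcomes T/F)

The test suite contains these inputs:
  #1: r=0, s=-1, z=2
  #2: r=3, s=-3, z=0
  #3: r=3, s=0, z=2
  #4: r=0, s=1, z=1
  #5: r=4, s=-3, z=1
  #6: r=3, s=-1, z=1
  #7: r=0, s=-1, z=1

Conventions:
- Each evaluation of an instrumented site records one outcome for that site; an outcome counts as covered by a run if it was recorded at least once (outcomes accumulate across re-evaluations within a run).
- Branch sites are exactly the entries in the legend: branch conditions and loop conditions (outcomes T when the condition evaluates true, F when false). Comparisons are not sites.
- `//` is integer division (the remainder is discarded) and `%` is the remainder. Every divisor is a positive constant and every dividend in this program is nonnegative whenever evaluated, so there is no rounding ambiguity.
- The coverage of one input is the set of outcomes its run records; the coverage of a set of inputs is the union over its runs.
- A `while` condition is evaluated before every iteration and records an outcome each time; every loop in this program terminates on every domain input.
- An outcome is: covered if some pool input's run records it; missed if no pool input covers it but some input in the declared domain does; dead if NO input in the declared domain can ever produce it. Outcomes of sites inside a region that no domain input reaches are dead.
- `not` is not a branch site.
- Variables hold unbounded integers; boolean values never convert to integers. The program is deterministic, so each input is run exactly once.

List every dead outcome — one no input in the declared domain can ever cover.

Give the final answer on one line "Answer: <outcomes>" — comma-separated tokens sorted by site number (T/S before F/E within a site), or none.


sweeping the full domain (90 inputs) for each outcome:
  reachable outcomes have witnesses, e.g. B1=T (e.g. r=1, s=-3, z=0), B1=F (e.g. r=0, s=-3, z=0), B2=T (e.g. r=0, s=-3, z=0), B2=F (e.g. r=0, s=-3, z=2)
Answer: none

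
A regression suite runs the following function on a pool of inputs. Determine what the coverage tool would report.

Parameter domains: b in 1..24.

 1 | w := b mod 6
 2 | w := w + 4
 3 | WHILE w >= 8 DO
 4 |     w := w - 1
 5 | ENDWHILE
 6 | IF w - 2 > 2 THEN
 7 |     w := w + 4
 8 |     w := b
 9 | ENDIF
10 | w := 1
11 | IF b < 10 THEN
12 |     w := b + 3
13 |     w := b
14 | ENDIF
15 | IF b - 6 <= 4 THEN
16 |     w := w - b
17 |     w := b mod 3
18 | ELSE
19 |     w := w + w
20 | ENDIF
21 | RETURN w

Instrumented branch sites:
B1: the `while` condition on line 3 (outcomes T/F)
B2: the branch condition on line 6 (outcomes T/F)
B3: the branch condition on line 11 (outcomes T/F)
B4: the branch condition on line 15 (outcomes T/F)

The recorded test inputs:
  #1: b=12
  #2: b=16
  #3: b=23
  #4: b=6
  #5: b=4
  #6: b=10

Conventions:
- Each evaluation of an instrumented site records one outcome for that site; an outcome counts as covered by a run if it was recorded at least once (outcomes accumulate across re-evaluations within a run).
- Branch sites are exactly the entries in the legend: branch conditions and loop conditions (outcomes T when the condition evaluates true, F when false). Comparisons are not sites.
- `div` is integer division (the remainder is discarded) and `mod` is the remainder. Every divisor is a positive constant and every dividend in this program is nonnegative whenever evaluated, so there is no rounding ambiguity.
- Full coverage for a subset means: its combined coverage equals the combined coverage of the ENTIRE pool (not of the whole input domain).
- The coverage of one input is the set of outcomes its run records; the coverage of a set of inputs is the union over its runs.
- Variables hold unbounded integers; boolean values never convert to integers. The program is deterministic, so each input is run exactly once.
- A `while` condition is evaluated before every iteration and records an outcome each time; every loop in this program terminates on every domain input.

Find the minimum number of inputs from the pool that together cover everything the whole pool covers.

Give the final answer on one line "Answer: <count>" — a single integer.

input #1 (b=12): events B1->F, B2->F, B3->F, B4->F; covers B1=F, B2=F, B3=F, B4=F
input #2 (b=16): events B1->T, B1->F, B2->T, B3->F, B4->F; covers B1=T, B1=F, B2=T, B3=F, B4=F
input #3 (b=23): events B1->T, B1->T, B1->F, B2->T, B3->F, B4->F; covers B1=T, B1=F, B2=T, B3=F, B4=F
input #4 (b=6): events B1->F, B2->F, B3->T, B4->T; covers B1=F, B2=F, B3=T, B4=T
input #5 (b=4): events B1->T, B1->F, B2->T, B3->T, B4->T; covers B1=T, B1=F, B2=T, B3=T, B4=T
input #6 (b=10): events B1->T, B1->F, B2->T, B3->F, B4->T; covers B1=T, B1=F, B2=T, B3=F, B4=T
together the pool reaches 8 outcomes: B1=T, B1=F, B2=T, B2=F, B3=T, B3=F, B4=T, B4=F
size 1 is not enough: best union over all size-1 subsets is 5/8
size 2: inputs {1, 5} cover all 8 outcomes, and no lexicographically smaller subset of this size does

Answer: 2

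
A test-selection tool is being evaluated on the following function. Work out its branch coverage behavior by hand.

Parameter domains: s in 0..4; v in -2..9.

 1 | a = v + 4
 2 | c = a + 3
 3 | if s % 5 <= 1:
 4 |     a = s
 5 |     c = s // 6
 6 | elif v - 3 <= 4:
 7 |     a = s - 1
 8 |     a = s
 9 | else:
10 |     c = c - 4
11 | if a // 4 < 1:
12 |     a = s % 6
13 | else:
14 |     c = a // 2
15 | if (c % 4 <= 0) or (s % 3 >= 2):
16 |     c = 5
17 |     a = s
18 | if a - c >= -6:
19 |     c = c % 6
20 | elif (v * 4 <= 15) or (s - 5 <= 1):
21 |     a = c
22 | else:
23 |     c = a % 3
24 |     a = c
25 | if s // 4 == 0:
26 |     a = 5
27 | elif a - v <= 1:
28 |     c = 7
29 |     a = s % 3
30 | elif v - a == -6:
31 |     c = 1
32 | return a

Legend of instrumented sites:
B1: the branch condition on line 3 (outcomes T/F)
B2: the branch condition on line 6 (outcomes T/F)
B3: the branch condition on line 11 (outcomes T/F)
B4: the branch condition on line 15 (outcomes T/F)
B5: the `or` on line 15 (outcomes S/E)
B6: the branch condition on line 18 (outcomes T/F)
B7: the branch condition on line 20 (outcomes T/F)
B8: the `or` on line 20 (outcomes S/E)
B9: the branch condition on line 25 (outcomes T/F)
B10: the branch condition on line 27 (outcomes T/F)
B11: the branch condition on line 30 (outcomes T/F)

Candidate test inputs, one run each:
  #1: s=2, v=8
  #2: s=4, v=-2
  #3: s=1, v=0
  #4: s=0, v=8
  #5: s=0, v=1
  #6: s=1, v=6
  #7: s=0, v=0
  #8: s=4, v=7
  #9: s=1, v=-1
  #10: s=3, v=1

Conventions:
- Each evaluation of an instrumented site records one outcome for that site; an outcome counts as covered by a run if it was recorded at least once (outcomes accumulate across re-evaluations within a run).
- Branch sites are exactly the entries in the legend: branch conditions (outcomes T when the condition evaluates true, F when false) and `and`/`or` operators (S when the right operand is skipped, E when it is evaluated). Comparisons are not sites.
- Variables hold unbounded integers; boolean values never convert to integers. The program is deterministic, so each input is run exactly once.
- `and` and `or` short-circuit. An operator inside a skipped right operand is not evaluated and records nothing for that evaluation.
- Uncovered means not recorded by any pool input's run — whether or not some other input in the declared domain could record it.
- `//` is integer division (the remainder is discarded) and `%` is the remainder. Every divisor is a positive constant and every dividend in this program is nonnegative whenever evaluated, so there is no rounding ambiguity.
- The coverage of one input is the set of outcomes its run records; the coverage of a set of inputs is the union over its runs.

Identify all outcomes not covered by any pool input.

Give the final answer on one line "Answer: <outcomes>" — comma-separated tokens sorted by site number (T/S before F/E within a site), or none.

#1 (s=2, v=8) -> B1->F, B2->F, B3->F, B5->E, B4->T, B6->T, B9->T; covered: B1=F, B2=F, B3=F, B4=T, B5=E, B6=T, B9=T
#2 (s=4, v=-2) -> B1->F, B2->T, B3->F, B5->E, B4->F, B6->T, B9->F, B10->F, B11->T; covered: B1=F, B2=T, B3=F, B4=F, B5=E, B6=T, B9=F, B10=F, B11=T
#3 (s=1, v=0) -> B1->T, B3->T, B5->S, B4->T, B6->T, B9->T; covered: B1=T, B3=T, B4=T, B5=S, B6=T, B9=T
#4 (s=0, v=8) -> B1->T, B3->T, B5->S, B4->T, B6->T, B9->T; covered: B1=T, B3=T, B4=T, B5=S, B6=T, B9=T
#5 (s=0, v=1) -> B1->T, B3->T, B5->S, B4->T, B6->T, B9->T; covered: B1=T, B3=T, B4=T, B5=S, B6=T, B9=T
#6 (s=1, v=6) -> B1->T, B3->T, B5->S, B4->T, B6->T, B9->T; covered: B1=T, B3=T, B4=T, B5=S, B6=T, B9=T
#7 (s=0, v=0) -> B1->T, B3->T, B5->S, B4->T, B6->T, B9->T; covered: B1=T, B3=T, B4=T, B5=S, B6=T, B9=T
#8 (s=4, v=7) -> B1->F, B2->T, B3->F, B5->E, B4->F, B6->T, B9->F, B10->T; covered: B1=F, B2=T, B3=F, B4=F, B5=E, B6=T, B9=F, B10=T
#9 (s=1, v=-1) -> B1->T, B3->T, B5->S, B4->T, B6->T, B9->T; covered: B1=T, B3=T, B4=T, B5=S, B6=T, B9=T
#10 (s=3, v=1) -> B1->F, B2->T, B3->T, B5->S, B4->T, B6->T, B9->T; covered: B1=F, B2=T, B3=T, B4=T, B5=S, B6=T, B9=T
union over the pool: B1=T, B1=F, B2=T, B2=F, B3=T, B3=F, B4=T, B4=F, B5=S, B5=E, B6=T, B9=T, B9=F, B10=T, B10=F, B11=T
uncovered (6 of 22): B6=F, B7=T, B7=F, B8=S, B8=E, B11=F

Answer: B6=F, B7=T, B7=F, B8=S, B8=E, B11=F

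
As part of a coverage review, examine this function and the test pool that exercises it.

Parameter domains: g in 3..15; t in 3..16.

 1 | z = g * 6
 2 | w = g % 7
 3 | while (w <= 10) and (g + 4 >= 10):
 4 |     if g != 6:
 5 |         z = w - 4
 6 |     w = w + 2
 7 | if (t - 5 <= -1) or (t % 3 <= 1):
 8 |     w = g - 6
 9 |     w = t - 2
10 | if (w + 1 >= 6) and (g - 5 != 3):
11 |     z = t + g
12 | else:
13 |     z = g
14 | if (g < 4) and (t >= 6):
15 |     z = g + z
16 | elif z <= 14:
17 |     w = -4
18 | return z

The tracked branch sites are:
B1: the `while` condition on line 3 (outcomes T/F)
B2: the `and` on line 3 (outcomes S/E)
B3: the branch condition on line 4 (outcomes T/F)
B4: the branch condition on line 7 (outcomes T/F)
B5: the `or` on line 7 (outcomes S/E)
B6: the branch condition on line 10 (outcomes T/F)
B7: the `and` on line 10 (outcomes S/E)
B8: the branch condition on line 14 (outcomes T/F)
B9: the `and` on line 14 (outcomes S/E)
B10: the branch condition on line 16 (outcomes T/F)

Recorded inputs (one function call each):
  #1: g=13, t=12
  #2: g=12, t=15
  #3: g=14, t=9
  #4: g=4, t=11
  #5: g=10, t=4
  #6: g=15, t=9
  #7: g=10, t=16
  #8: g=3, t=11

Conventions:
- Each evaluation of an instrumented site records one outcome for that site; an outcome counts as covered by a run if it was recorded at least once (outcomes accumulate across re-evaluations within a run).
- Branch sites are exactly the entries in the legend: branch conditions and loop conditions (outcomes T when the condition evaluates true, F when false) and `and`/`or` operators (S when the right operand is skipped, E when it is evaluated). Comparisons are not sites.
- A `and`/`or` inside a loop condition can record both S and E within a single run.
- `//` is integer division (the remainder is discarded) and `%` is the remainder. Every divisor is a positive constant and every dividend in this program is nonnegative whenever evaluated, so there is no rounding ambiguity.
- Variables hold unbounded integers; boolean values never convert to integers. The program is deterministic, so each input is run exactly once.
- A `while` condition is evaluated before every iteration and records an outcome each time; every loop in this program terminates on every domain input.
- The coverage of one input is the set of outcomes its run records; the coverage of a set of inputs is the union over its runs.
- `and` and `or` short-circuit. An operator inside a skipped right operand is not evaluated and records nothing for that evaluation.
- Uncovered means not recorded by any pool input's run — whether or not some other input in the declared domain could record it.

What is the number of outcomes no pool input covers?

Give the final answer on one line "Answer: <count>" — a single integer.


input #1, g=13, t=12: outcomes B1=T, B1=F, B2=S, B2=E, B3=T, B4=T, B5=E, B6=T, B7=E, B8=F, B9=S, B10=F
input #2, g=12, t=15: outcomes B1=T, B1=F, B2=S, B2=E, B3=T, B4=T, B5=E, B6=T, B7=E, B8=F, B9=S, B10=F
input #3, g=14, t=9: outcomes B1=T, B1=F, B2=S, B2=E, B3=T, B4=T, B5=E, B6=T, B7=E, B8=F, B9=S, B10=F
input #4, g=4, t=11: outcomes B1=F, B2=E, B4=F, B5=E, B6=F, B7=S, B8=F, B9=S, B10=T
input #5, g=10, t=4: outcomes B1=T, B1=F, B2=S, B2=E, B3=T, B4=T, B5=S, B6=F, B7=S, B8=F, B9=S, B10=T
input #6, g=15, t=9: outcomes B1=T, B1=F, B2=S, B2=E, B3=T, B4=T, B5=E, B6=T, B7=E, B8=F, B9=S, B10=F
input #7, g=10, t=16: outcomes B1=T, B1=F, B2=S, B2=E, B3=T, B4=T, B5=E, B6=T, B7=E, B8=F, B9=S, B10=F
input #8, g=3, t=11: outcomes B1=F, B2=E, B4=F, B5=E, B6=F, B7=S, B8=T, B9=E
union over the pool: B1=T, B1=F, B2=S, B2=E, B3=T, B4=T, B4=F, B5=S, B5=E, B6=T, B6=F, B7=S, B7=E, B8=T, B8=F, B9=S, B9=E, B10=T, B10=F
uncovered (1 of 20): B3=F
Answer: 1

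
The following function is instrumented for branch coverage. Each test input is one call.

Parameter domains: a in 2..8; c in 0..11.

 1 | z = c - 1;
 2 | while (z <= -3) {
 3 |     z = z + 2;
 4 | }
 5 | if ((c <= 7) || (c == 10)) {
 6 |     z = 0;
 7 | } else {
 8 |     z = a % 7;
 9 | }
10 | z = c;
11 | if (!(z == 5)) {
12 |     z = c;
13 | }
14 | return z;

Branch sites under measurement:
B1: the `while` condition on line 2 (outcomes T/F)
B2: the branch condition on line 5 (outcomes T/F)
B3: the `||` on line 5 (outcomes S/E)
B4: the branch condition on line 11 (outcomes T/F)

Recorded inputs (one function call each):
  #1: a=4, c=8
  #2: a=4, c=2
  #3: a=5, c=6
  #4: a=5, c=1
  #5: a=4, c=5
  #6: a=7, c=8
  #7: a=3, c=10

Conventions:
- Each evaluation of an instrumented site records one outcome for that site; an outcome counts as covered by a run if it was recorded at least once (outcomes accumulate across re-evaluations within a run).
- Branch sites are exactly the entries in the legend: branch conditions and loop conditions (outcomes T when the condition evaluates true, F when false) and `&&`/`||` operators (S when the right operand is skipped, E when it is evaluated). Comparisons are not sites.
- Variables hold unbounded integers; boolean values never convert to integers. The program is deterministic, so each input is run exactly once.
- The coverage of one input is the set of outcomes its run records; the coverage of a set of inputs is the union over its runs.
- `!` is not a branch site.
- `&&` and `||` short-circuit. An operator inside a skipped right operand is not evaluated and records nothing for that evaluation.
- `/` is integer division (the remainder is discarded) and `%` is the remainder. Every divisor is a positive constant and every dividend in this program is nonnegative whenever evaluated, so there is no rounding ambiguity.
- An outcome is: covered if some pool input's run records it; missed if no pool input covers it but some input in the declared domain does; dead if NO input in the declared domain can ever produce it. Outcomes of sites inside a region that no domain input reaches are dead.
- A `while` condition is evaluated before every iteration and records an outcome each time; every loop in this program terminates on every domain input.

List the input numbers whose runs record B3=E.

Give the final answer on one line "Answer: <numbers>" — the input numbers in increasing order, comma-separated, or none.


input #1 (a=4, c=8): records B3=E
input #2 (a=4, c=2): does not record B3=E
input #3 (a=5, c=6): does not record B3=E
input #4 (a=5, c=1): does not record B3=E
input #5 (a=4, c=5): does not record B3=E
input #6 (a=7, c=8): records B3=E
input #7 (a=3, c=10): records B3=E
Answer: 1, 6, 7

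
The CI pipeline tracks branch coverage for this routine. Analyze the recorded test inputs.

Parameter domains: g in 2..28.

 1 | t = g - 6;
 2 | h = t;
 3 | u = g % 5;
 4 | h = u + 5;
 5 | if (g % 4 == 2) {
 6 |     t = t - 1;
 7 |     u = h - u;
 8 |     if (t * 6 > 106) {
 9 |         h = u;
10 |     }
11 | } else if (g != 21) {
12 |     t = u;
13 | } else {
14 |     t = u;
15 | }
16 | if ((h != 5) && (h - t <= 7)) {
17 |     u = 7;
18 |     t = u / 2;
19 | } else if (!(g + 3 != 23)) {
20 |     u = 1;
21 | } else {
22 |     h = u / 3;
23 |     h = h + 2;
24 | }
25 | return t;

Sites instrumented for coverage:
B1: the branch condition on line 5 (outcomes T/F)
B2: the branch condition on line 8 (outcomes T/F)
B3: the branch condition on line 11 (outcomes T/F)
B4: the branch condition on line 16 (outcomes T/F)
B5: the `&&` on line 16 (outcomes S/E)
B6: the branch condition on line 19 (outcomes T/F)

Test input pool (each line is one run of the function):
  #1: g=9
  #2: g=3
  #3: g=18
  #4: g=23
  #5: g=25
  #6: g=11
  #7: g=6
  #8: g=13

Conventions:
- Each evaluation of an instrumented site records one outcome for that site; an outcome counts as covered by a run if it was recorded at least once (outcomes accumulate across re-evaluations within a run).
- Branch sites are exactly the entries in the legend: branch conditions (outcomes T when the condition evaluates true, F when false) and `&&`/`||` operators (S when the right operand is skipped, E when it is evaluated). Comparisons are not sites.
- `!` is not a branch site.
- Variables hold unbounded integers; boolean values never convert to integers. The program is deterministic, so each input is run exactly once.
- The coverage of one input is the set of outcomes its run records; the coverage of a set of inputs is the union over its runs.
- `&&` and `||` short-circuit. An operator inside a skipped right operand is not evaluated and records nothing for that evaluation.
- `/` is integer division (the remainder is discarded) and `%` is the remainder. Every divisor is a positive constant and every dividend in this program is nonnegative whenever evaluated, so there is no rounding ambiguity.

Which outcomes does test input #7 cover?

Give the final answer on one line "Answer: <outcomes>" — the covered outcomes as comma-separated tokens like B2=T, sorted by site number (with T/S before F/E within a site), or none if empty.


Running input #7 (g=6), event by event:
  B1->T, B2->F, B5->E, B4->T
as a set, this run covers: B1=T, B2=F, B4=T, B5=E
Answer: B1=T, B2=F, B4=T, B5=E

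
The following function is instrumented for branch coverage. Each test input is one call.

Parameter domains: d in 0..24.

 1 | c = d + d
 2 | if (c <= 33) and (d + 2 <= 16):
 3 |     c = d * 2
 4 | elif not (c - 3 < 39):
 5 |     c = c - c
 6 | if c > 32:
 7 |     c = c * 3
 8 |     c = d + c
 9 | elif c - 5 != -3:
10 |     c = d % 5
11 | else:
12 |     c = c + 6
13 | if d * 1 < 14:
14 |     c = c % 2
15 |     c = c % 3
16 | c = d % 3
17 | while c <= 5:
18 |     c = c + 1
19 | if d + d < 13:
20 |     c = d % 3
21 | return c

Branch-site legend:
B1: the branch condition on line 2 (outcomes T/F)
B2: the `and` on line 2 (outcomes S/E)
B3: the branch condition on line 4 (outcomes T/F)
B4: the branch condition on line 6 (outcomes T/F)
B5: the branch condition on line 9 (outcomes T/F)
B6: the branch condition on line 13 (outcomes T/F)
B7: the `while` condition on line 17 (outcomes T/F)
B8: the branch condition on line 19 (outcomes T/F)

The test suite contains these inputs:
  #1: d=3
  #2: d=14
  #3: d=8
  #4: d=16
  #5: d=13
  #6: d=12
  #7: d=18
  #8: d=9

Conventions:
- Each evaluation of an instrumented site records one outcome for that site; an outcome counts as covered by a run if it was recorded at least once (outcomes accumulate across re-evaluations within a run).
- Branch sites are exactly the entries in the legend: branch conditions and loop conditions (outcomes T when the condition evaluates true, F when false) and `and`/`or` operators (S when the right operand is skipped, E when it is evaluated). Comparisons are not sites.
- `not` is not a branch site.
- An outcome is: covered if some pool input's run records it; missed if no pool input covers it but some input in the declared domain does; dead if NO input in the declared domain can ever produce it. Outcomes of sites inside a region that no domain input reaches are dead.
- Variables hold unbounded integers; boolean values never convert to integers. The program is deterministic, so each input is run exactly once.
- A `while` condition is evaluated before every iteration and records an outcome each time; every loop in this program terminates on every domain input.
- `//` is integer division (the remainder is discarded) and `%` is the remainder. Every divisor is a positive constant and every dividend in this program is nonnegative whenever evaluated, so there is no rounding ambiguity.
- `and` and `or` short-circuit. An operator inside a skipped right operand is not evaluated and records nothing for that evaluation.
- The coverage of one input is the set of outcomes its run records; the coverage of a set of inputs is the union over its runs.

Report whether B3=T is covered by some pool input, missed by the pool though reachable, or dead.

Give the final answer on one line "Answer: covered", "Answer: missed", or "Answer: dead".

no pool input records B3=T
but domain input (d=21) does record it -> reachable, so missed

Answer: missed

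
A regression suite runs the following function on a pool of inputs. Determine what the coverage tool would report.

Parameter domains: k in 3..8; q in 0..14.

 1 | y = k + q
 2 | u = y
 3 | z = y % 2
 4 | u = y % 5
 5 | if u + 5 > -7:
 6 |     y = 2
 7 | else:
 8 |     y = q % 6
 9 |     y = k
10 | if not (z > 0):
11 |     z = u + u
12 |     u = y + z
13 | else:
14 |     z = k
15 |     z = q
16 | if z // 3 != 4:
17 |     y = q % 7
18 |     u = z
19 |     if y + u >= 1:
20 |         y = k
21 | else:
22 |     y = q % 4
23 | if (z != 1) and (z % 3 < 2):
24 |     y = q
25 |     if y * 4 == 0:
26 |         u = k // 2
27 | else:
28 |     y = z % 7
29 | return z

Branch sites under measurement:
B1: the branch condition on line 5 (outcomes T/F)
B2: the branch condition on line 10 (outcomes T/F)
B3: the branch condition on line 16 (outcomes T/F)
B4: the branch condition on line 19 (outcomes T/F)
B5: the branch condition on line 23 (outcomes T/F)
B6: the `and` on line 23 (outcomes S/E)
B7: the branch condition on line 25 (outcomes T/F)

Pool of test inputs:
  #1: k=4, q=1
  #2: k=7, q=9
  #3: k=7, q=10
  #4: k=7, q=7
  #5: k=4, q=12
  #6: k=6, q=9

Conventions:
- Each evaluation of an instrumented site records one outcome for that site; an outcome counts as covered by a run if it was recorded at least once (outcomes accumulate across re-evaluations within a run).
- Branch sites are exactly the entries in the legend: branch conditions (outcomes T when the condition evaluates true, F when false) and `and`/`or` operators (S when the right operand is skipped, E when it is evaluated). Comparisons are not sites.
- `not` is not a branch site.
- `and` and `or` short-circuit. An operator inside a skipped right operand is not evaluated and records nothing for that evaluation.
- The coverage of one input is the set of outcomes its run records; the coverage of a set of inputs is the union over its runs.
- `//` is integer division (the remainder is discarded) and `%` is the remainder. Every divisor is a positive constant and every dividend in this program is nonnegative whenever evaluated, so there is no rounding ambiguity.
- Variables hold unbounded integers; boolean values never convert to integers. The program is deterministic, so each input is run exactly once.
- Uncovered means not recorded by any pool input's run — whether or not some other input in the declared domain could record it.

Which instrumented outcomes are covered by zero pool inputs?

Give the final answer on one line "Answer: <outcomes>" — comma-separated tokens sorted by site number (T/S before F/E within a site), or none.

input #1, k=4, q=1: events B1->T, B2->F, B3->T, B4->T, B6->S, B5->F; outcomes B1=T, B2=F, B3=T, B4=T, B5=F, B6=S
input #2, k=7, q=9: events B1->T, B2->T, B3->T, B4->T, B6->E, B5->F; outcomes B1=T, B2=T, B3=T, B4=T, B5=F, B6=E
input #3, k=7, q=10: events B1->T, B2->F, B3->T, B4->T, B6->E, B5->T, B7->F; outcomes B1=T, B2=F, B3=T, B4=T, B5=T, B6=E, B7=F
input #4, k=7, q=7: events B1->T, B2->T, B3->T, B4->T, B6->E, B5->F; outcomes B1=T, B2=T, B3=T, B4=T, B5=F, B6=E
input #5, k=4, q=12: events B1->T, B2->T, B3->T, B4->T, B6->E, B5->F; outcomes B1=T, B2=T, B3=T, B4=T, B5=F, B6=E
input #6, k=6, q=9: events B1->T, B2->F, B3->T, B4->T, B6->E, B5->T, B7->F; outcomes B1=T, B2=F, B3=T, B4=T, B5=T, B6=E, B7=F
union over the pool: B1=T, B2=T, B2=F, B3=T, B4=T, B5=T, B5=F, B6=S, B6=E, B7=F
uncovered (4 of 14): B1=F, B3=F, B4=F, B7=T

Answer: B1=F, B3=F, B4=F, B7=T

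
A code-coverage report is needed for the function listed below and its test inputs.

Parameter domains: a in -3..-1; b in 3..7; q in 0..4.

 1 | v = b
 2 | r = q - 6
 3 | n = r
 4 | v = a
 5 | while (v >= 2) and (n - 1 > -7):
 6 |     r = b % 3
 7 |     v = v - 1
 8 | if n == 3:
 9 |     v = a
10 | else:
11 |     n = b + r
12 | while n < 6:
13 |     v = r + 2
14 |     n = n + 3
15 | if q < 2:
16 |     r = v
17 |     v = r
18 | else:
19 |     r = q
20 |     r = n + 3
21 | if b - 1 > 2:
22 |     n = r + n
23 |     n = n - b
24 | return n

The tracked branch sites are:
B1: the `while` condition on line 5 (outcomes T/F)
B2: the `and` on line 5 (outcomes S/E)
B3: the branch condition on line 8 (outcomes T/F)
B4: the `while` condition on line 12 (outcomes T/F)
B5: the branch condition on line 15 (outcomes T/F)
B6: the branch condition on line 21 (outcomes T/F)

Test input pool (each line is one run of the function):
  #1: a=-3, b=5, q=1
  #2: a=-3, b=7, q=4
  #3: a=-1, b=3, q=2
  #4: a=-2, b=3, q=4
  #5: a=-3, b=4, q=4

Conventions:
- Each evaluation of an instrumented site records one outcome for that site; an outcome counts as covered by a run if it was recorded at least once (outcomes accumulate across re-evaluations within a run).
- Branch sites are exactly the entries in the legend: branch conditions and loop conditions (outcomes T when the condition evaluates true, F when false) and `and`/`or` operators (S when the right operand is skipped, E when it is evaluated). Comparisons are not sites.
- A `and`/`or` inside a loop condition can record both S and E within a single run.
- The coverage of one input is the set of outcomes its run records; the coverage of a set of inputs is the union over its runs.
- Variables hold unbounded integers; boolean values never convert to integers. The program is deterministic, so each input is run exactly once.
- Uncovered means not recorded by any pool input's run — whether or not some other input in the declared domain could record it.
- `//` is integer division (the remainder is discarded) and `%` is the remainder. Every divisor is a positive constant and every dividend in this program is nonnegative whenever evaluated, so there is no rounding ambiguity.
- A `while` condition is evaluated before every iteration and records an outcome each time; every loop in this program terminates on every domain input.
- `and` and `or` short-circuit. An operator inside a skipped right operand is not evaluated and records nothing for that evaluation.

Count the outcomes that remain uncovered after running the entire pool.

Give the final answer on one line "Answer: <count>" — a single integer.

#1 (a=-3, b=5, q=1) -> B2->S, B1->F, B3->F, B4->T, B4->T, B4->F, B5->T, B6->T; covered: B1=F, B2=S, B3=F, B4=T, B4=F, B5=T, B6=T
#2 (a=-3, b=7, q=4) -> B2->S, B1->F, B3->F, B4->T, B4->F, B5->F, B6->T; covered: B1=F, B2=S, B3=F, B4=T, B4=F, B5=F, B6=T
#3 (a=-1, b=3, q=2) -> B2->S, B1->F, B3->F, B4->T, B4->T, B4->T, B4->F, B5->F, B6->F; covered: B1=F, B2=S, B3=F, B4=T, B4=F, B5=F, B6=F
#4 (a=-2, b=3, q=4) -> B2->S, B1->F, B3->F, B4->T, B4->T, B4->F, B5->F, B6->F; covered: B1=F, B2=S, B3=F, B4=T, B4=F, B5=F, B6=F
#5 (a=-3, b=4, q=4) -> B2->S, B1->F, B3->F, B4->T, B4->T, B4->F, B5->F, B6->T; covered: B1=F, B2=S, B3=F, B4=T, B4=F, B5=F, B6=T
union over the pool: B1=F, B2=S, B3=F, B4=T, B4=F, B5=T, B5=F, B6=T, B6=F
uncovered (3 of 12): B1=T, B2=E, B3=T

Answer: 3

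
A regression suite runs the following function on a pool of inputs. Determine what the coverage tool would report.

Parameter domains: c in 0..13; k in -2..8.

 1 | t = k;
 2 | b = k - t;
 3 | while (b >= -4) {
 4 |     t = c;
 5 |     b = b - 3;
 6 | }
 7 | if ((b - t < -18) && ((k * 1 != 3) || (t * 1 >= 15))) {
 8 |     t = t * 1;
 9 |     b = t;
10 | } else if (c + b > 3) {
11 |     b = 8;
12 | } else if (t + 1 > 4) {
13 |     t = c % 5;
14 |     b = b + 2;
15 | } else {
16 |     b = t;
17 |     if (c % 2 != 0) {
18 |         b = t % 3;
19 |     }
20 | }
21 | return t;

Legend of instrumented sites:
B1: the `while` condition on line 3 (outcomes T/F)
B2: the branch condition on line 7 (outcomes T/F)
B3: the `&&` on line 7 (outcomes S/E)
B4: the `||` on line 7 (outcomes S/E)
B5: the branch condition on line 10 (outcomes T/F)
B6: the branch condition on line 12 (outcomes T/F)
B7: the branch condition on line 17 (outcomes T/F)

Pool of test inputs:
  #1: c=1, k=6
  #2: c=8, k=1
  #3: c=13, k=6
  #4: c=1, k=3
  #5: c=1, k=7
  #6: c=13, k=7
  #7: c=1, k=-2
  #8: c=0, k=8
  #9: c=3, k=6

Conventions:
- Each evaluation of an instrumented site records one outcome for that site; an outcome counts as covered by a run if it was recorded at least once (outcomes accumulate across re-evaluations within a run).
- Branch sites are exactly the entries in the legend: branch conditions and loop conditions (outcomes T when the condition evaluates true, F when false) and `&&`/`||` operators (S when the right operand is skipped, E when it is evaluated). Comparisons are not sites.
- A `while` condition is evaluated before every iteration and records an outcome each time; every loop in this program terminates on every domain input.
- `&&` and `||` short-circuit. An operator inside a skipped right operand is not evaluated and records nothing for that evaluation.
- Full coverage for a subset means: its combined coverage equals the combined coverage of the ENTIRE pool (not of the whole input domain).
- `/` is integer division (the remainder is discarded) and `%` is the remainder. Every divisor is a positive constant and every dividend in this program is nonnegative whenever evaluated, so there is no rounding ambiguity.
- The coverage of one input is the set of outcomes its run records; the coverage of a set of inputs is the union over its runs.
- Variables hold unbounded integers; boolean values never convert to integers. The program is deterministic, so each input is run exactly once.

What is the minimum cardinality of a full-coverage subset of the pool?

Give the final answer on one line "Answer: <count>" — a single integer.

test 1 (c=1, k=6) fires B1->T, B1->T, B1->F, B3->S, B2->F, B5->F, B6->F, B7->T; hits B1=T, B1=F, B2=F, B3=S, B5=F, B6=F, B7=T
test 2 (c=8, k=1) fires B1->T, B1->T, B1->F, B3->S, B2->F, B5->F, B6->T; hits B1=T, B1=F, B2=F, B3=S, B5=F, B6=T
test 3 (c=13, k=6) fires B1->T, B1->T, B1->F, B3->E, B4->S, B2->T; hits B1=T, B1=F, B2=T, B3=E, B4=S
test 4 (c=1, k=3) fires B1->T, B1->T, B1->F, B3->S, B2->F, B5->F, B6->F, B7->T; hits B1=T, B1=F, B2=F, B3=S, B5=F, B6=F, B7=T
test 5 (c=1, k=7) fires B1->T, B1->T, B1->F, B3->S, B2->F, B5->F, B6->F, B7->T; hits B1=T, B1=F, B2=F, B3=S, B5=F, B6=F, B7=T
test 6 (c=13, k=7) fires B1->T, B1->T, B1->F, B3->E, B4->S, B2->T; hits B1=T, B1=F, B2=T, B3=E, B4=S
test 7 (c=1, k=-2) fires B1->T, B1->T, B1->F, B3->S, B2->F, B5->F, B6->F, B7->T; hits B1=T, B1=F, B2=F, B3=S, B5=F, B6=F, B7=T
test 8 (c=0, k=8) fires B1->T, B1->T, B1->F, B3->S, B2->F, B5->F, B6->F, B7->F; hits B1=T, B1=F, B2=F, B3=S, B5=F, B6=F, B7=F
test 9 (c=3, k=6) fires B1->T, B1->T, B1->F, B3->S, B2->F, B5->F, B6->F, B7->T; hits B1=T, B1=F, B2=F, B3=S, B5=F, B6=F, B7=T
pool-wide coverage (12 outcomes): B1=T, B1=F, B2=T, B2=F, B3=S, B3=E, B4=S, B5=F, B6=T, B6=F, B7=T, B7=F
checked all size-1 subsets: none covers 12 outcomes (max 7/12)
checked all size-2 subsets: none covers 12 outcomes (max 10/12)
checked all size-3 subsets: none covers 12 outcomes (max 11/12)
at size 4, {1, 2, 3, 8} reaches all 12 outcomes; every lexicographically earlier size-4 subset fails

Answer: 4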